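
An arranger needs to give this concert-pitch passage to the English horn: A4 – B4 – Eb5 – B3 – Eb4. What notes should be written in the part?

The English horn sounds a perfect fifth below written, so the written part must be a perfect fifth above concert — transpose each note up.
A4 -> E5
B4 -> F#5
Eb5 -> Bb5
B3 -> F#4
Eb4 -> Bb4

E5 F#5 Bb5 F#4 Bb4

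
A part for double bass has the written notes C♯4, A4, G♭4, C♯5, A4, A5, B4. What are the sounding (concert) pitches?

The double bass sounds a perfect octave below written, so transpose each written note down a perfect octave.
C#4 -> C#3
A4 -> A3
Gb4 -> Gb3
C#5 -> C#4
A4 -> A3
A5 -> A4
B4 -> B3

C#3 A3 Gb3 C#4 A3 A4 B3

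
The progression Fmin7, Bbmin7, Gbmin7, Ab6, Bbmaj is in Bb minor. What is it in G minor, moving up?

Bb minor up to G minor is a major sixth; each chord root moves by that interval while the quality stays the same.
Fmin7: root F up a major sixth → D, giving Dmin7.
Bbmin7: root Bb up a major sixth → G, giving Gmin7.
Gbmin7: root Gb up a major sixth → Eb, giving Ebmin7.
Ab6: root Ab up a major sixth → F, giving F6.
Bbmaj: root Bb up a major sixth → G, giving Gmaj.

Dmin7 Gmin7 Ebmin7 F6 Gmaj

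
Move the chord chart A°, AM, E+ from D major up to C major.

D major up to C major is a minor seventh; each chord root moves by that interval while the quality stays the same.
A°: root A up a minor seventh → G, giving G°.
AM: root A up a minor seventh → G, giving GM.
E+: root E up a minor seventh → D, giving D+.

G° GM D+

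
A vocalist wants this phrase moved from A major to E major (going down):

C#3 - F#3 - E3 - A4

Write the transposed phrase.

A major to E major down is a perfect fourth, so every note moves down by that interval.
C#3 to G#2
F#3 to C#3
E3 to B2
A4 to E4

G#2 C#3 B2 E4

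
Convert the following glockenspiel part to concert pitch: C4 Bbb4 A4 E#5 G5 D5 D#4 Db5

The glockenspiel sounds a perfect fifteenth above written, so transpose each written note up a perfect fifteenth.
C4 becomes C6
Bbb4 becomes Bbb6
A4 becomes A6
E#5 becomes E#7
G5 becomes G7
D5 becomes D7
D#4 becomes D#6
Db5 becomes Db7

C6 Bbb6 A6 E#7 G7 D7 D#6 Db7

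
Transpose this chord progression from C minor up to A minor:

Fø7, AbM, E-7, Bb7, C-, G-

C minor up to A minor is a major sixth; each chord root moves by that interval while the quality stays the same.
Fø7: root F up a major sixth → D, giving Dø7.
AbM: root Ab up a major sixth → F, giving FM.
E-7: root E up a major sixth → C#, giving C#-7.
Bb7: root Bb up a major sixth → G, giving G7.
C-: root C up a major sixth → A, giving A-.
G-: root G up a major sixth → E, giving E-.

Dø7 FM C#-7 G7 A- E-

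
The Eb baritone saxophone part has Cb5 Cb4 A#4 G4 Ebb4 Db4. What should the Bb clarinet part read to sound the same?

First find concert pitch: the Eb baritone saxophone sounds a major thirteenth below written, so Cb5 Cb4 A#4 G4 Ebb4 Db4 sounds Ebb3 Ebb2 C#3 Bb2 Gbb2 Fb2.
Then write for Bb clarinet: it sounds a major second below written, so the part must be a major second above concert.
Ebb3 → Fb3
Ebb2 → Fb2
C#3 → D#3
Bb2 → C3
Gbb2 → Abb2
Fb2 → Gb2

Fb3 Fb2 D#3 C3 Abb2 Gb2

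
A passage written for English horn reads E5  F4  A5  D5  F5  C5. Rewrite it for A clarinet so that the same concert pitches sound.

C5 Db4 F5 Bb4 Db5 Ab4

First find concert pitch: the English horn sounds a perfect fifth below written, so E5 F4 A5 D5 F5 C5 sounds A4 Bb3 D5 G4 Bb4 F4.
Then write for A clarinet: it sounds a minor third below written, so the part must be a minor third above concert.
A4 → C5
Bb3 → Db4
D5 → F5
G4 → Bb4
Bb4 → Db5
F4 → Ab4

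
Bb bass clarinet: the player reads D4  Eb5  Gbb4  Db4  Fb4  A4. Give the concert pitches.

Written C4 on the Bb bass clarinet sounds as Bb2, a major ninth lower; apply that shift to every note.
D4 → C3
Eb5 → Db4
Gbb4 → Fbb3
Db4 → Cb3
Fb4 → Ebb3
A4 → G3

C3 Db4 Fbb3 Cb3 Ebb3 G3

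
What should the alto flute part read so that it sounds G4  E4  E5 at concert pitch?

Written C4 sounds as G3 on the alto flute, so concert pitches are written a perfect fourth up.
G4 gives C5
E4 gives A4
E5 gives A5

C5 A4 A5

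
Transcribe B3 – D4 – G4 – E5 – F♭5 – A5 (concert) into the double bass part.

The double bass sounds a perfect octave below written, so the written part must be a perfect octave above concert — transpose each note up.
B3 becomes B4
D4 becomes D5
G4 becomes G5
E5 becomes E6
Fb5 becomes Fb6
A5 becomes A6

B4 D5 G5 E6 Fb6 A6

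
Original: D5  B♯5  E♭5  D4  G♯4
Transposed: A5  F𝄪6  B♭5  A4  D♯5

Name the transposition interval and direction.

up a perfect fifth

Take the first pair: D5 → A5. D to A spans 5 letter names, so the interval is some kind of fifth.
D5 to A5 is 7 semitones, which makes it a perfect fifth; the second version is higher, so the direction is up.
Checking another pair — G#4 → D#5 — gives the same interval.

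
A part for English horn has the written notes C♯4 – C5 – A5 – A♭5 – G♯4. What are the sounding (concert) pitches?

F#3 F4 D5 Db5 C#4

Written C4 on the English horn sounds as F3, a perfect fifth lower; apply that shift to every note.
C#4 -> F#3
C5 -> F4
A5 -> D5
Ab5 -> Db5
G#4 -> C#4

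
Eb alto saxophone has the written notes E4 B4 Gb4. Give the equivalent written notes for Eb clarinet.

E3 B3 Gb3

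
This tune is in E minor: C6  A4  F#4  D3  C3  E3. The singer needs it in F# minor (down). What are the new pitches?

E minor to F# minor down is a minor seventh, so every note moves down by that interval.
C6 -> D5
A4 -> B3
F#4 -> G#3
D3 -> E2
C3 -> D2
E3 -> F#2

D5 B3 G#3 E2 D2 F#2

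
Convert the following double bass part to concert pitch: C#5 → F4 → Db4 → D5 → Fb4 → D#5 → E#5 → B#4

C#4 F3 Db3 D4 Fb3 D#4 E#4 B#3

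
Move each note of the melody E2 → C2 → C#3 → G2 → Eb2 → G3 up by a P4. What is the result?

A2 F2 F#3 C3 Ab2 C4

A perfect fourth up from E2 gives A2.
C2 up a perfect fourth is F2.
C#3 up a perfect fourth is F#3.
G2: a fourth up reaches C, and 5 semitones makes it C3.
A perfect fourth up from Eb2 gives Ab2.
G3 up a perfect fourth is C4.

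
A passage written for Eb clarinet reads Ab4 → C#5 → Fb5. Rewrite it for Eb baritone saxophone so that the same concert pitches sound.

Ab6 C#7 Fb7

First find concert pitch: the Eb clarinet sounds a minor third above written, so Ab4 C#5 Fb5 sounds Cb5 E5 Abb5.
Then write for Eb baritone saxophone: it sounds a major thirteenth below written, so the part must be a major thirteenth above concert.
Cb5 → Ab6
E5 → C#7
Abb5 → Fb7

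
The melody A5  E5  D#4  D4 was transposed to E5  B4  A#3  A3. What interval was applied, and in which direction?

down a perfect fourth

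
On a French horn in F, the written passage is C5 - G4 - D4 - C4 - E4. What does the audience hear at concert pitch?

F4 C4 G3 F3 A3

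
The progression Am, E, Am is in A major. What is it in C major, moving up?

Cm G Cm

A major up to C major is a minor third; each chord root moves by that interval while the quality stays the same.
Am: root A up a minor third → C, giving Cm.
E: root E up a minor third → G, giving G.
Am: root A up a minor third → C, giving Cm.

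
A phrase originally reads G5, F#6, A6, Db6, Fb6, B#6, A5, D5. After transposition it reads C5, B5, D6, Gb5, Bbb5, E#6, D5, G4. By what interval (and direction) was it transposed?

down a perfect fifth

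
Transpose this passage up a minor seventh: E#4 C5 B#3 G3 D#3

D#5 Bb5 A#4 F4 C#4

E#4: a seventh up reaches D, and 10 semitones makes it D#5.
C5: a seventh up reaches B, and 10 semitones makes it Bb5.
B#3 up a minor seventh is A#4.
G3: a seventh up reaches F, and 10 semitones makes it F4.
A minor seventh up from D#3 gives C#4.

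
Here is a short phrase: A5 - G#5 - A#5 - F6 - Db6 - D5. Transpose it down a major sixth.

A5 gives C5
G#5 gives B4
A#5 gives C#5
F6 gives Ab5
Db6 gives Fb5
D5 gives F4

C5 B4 C#5 Ab5 Fb5 F4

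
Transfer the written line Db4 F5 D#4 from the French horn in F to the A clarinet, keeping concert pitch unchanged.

Bbb3 Db5 B3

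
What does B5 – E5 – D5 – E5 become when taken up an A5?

B5 to F##6
E5 to B#5
D5 to A#5
E5 to B#5

F##6 B#5 A#5 B#5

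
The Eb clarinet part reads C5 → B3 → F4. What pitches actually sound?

Written C4 on the Eb clarinet sounds as Eb4, a minor third higher; apply that shift to every note.
C5 gives Eb5
B3 gives D4
F4 gives Ab4

Eb5 D4 Ab4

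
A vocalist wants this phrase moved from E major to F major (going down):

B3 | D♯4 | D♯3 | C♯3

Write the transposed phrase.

C3 E3 E2 D2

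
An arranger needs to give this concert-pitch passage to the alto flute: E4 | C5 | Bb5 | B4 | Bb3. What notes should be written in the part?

A4 F5 Eb6 E5 Eb4

The alto flute sounds a perfect fourth below written, so the written part must be a perfect fourth above concert — transpose each note up.
E4 becomes A4
C5 becomes F5
Bb5 becomes Eb6
B4 becomes E5
Bb3 becomes Eb4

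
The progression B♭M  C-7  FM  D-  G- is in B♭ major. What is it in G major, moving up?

GM A-7 DM B- E-

B♭ major up to G major is a major sixth; each chord root moves by that interval while the quality stays the same.
B♭M: root B♭ up a major sixth → G, giving GM.
C-7: root C up a major sixth → A, giving A-7.
FM: root F up a major sixth → D, giving DM.
D-: root D up a major sixth → B, giving B-.
G-: root G up a major sixth → E, giving E-.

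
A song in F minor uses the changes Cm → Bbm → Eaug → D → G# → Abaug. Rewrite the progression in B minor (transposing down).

F#m Em A#aug G# C## Daug

F minor down to B minor is a diminished fifth; each chord root moves by that interval while the quality stays the same.
Cm: root C down a diminished fifth → F#, giving F#m.
Bbm: root Bb down a diminished fifth → E, giving Em.
Eaug: root E down a diminished fifth → A#, giving A#aug.
D: root D down a diminished fifth → G#, giving G#.
G#: root G# down a diminished fifth → C##, giving C##.
Abaug: root Ab down a diminished fifth → D, giving Daug.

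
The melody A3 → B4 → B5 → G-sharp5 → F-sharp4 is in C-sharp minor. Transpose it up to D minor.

C-sharp minor to D minor up is a minor second, so every note moves up by that interval.
A3 becomes Bb3
B4 becomes C5
B5 becomes C6
G#5 becomes A5
F#4 becomes G4

Bb3 C5 C6 A5 G4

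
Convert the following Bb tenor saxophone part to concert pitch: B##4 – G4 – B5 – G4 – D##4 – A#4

A##3 F3 A4 F3 C##3 G#3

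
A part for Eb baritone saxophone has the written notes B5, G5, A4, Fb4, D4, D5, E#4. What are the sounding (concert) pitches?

D4 Bb3 C3 Abb2 F2 F3 G#2

Written C4 on the Eb baritone saxophone sounds as Eb2, a major thirteenth lower; apply that shift to every note.
B5 -> D4
G5 -> Bb3
A4 -> C3
Fb4 -> Abb2
D4 -> F2
D5 -> F3
E#4 -> G#2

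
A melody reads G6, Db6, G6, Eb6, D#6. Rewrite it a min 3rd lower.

E6 Bb5 E6 C6 B#5

G6 to E6
Db6 to Bb5
G6 to E6
Eb6 to C6
D#6 to B#5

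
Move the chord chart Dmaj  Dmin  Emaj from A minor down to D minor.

Gmaj Gmin Amaj

A minor down to D minor is a perfect fifth; each chord root moves by that interval while the quality stays the same.
Dmaj: root D down a perfect fifth → G, giving Gmaj.
Dmin: root D down a perfect fifth → G, giving Gmin.
Emaj: root E down a perfect fifth → A, giving Amaj.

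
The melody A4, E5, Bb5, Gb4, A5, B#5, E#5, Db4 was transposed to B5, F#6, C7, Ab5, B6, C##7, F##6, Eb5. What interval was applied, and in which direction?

From A4 to B5 is 9 letter names — a ninth of some quality.
A4 to B5 is 14 semitones, which makes it a major ninth; the second version is higher, so the direction is up.
Checking another pair — Db4 → Eb5 — gives the same interval.

up a major ninth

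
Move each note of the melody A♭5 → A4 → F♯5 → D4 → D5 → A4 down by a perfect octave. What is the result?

Ab4 A3 F#4 D3 D4 A3

Ab5 -> Ab4
A4 -> A3
F#5 -> F#4
D4 -> D3
D5 -> D4
A4 -> A3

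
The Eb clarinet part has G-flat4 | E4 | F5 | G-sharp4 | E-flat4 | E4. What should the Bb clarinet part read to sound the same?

Cb5 A4 Bb5 C#5 Ab4 A4

First find concert pitch: the Eb clarinet sounds a minor third above written, so G-flat4 E4 F5 G-sharp4 E-flat4 E4 sounds Bbb4 G4 Ab5 B4 Gb4 G4.
Then write for Bb clarinet: it sounds a major second below written, so the part must be a major second above concert.
Bbb4 → Cb5
G4 → A4
Ab5 → Bb5
B4 → C#5
Gb4 → Ab4
G4 → A4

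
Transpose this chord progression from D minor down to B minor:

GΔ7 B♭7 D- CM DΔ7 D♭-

EΔ7 G7 B- AM BΔ7 Bb-

D minor down to B minor is a minor third; each chord root moves by that interval while the quality stays the same.
GΔ7: root G down a minor third → E, giving EΔ7.
B♭7: root B♭ down a minor third → G, giving G7.
D-: root D down a minor third → B, giving B-.
CM: root C down a minor third → A, giving AM.
DΔ7: root D down a minor third → B, giving BΔ7.
D♭-: root D♭ down a minor third → Bb, giving Bb-.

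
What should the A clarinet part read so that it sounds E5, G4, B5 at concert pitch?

The A clarinet sounds a minor third below written, so the written part must be a minor third above concert — transpose each note up.
E5 -> G5
G4 -> Bb4
B5 -> D6

G5 Bb4 D6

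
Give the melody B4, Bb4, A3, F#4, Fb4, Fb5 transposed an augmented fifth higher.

F##5 F#5 E#4 C##5 C5 C6

B4 gives F##5
Bb4 gives F#5
A3 gives E#4
F#4 gives C##5
Fb4 gives C5
Fb5 gives C6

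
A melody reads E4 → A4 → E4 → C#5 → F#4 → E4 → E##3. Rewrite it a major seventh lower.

E4: a seventh down reaches F, and 11 semitones makes it F3.
A4 down a major seventh is Bb3.
A major seventh down from E4 gives F3.
A major seventh down from C#5 gives D4.
A major seventh down from F#4 gives G3.
E4 down a major seventh is F3.
E##3: a seventh down reaches F, and 11 semitones makes it F##2.

F3 Bb3 F3 D4 G3 F3 F##2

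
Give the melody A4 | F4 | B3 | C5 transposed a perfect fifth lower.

A4 to D4
F4 to Bb3
B3 to E3
C5 to F4

D4 Bb3 E3 F4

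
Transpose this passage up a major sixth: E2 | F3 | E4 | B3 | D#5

C#3 D4 C#5 G#4 B#5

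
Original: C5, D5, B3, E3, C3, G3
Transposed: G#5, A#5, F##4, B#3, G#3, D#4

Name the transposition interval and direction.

up an augmented fifth

From C5 to G#5 is 5 letter names — a fifth of some quality.
C5 to G#5 is 8 semitones, which makes it an augmented fifth; the second version is higher, so the direction is up.
Checking another pair — G3 → D#4 — gives the same interval.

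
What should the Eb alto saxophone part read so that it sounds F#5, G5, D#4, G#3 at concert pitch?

D#6 E6 B#4 E#4

Written C4 sounds as Eb3 on the Eb alto saxophone, so concert pitches are written a major sixth up.
F#5 becomes D#6
G5 becomes E6
D#4 becomes B#4
G#3 becomes E#4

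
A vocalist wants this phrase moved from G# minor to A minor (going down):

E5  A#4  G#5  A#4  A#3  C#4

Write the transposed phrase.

F4 B3 A4 B3 B2 D3

G# minor to A minor down is a major seventh, so every note moves down by that interval.
E5 becomes F4
A#4 becomes B3
G#5 becomes A4
A#4 becomes B3
A#3 becomes B2
C#4 becomes D3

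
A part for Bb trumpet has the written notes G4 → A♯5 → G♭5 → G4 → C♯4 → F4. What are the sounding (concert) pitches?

F4 G#5 Fb5 F4 B3 Eb4

Written C4 on the Bb trumpet sounds as Bb3, a major second lower; apply that shift to every note.
G4 to F4
A#5 to G#5
Gb5 to Fb5
G4 to F4
C#4 to B3
F4 to Eb4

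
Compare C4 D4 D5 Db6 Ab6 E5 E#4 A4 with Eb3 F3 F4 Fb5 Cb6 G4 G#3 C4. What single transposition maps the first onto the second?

From C4 to Eb3 is 6 letter names — a sixth of some quality.
Eb3 to C4 is 9 semitones, which makes it a major sixth; the second version is lower, so the direction is down.
Checking another pair — A4 → C4 — gives the same interval.

down a major sixth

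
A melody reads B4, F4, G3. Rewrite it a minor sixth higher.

B4 to G5
F4 to Db5
G3 to Eb4

G5 Db5 Eb4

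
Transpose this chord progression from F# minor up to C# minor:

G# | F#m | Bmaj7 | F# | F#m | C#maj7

F# minor up to C# minor is a perfect fifth; each chord root moves by that interval while the quality stays the same.
G#: root G# up a perfect fifth → D#, giving D#.
F#m: root F# up a perfect fifth → C#, giving C#m.
Bmaj7: root B up a perfect fifth → F#, giving F#maj7.
F#: root F# up a perfect fifth → C#, giving C#.
F#m: root F# up a perfect fifth → C#, giving C#m.
C#maj7: root C# up a perfect fifth → G#, giving G#maj7.

D# C#m F#maj7 C# C#m G#maj7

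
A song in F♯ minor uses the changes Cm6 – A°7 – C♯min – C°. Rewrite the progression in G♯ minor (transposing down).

Dm6 B°7 D#min D°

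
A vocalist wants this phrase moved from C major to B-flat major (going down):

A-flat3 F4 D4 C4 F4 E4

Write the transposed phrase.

Gb3 Eb4 C4 Bb3 Eb4 D4

C major to B-flat major down is a major second, so every note moves down by that interval.
Ab3 → Gb3
F4 → Eb4
D4 → C4
C4 → Bb3
F4 → Eb4
E4 → D4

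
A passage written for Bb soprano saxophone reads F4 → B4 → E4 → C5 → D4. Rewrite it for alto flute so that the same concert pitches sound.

First find concert pitch: the Bb soprano saxophone sounds a major second below written, so F4 B4 E4 C5 D4 sounds Eb4 A4 D4 Bb4 C4.
Then write for alto flute: it sounds a perfect fourth below written, so the part must be a perfect fourth above concert.
Eb4 → Ab4
A4 → D5
D4 → G4
Bb4 → Eb5
C4 → F4

Ab4 D5 G4 Eb5 F4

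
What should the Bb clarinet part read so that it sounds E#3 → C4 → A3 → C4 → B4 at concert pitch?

F##3 D4 B3 D4 C#5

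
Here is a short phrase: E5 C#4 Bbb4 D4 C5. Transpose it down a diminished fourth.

E5 becomes B#4
C#4 becomes G##3
Bbb4 becomes F4
D4 becomes A#3
C5 becomes G#4

B#4 G##3 F4 A#3 G#4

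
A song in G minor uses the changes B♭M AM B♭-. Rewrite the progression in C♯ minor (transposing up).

EM D#M E-

G minor up to C♯ minor is an augmented fourth; each chord root moves by that interval while the quality stays the same.
B♭M: root B♭ up an augmented fourth → E, giving EM.
AM: root A up an augmented fourth → D#, giving D#M.
B♭-: root B♭ up an augmented fourth → E, giving E-.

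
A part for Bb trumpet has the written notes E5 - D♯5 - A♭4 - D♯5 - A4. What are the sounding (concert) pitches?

The Bb trumpet sounds a major second below written, so transpose each written note down a major second.
E5 -> D5
D#5 -> C#5
Ab4 -> Gb4
D#5 -> C#5
A4 -> G4

D5 C#5 Gb4 C#5 G4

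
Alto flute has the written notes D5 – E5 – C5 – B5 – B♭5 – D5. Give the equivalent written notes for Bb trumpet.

First find concert pitch: the alto flute sounds a perfect fourth below written, so D5 E5 C5 B5 B♭5 D5 sounds A4 B4 G4 F#5 F5 A4.
Then write for Bb trumpet: it sounds a major second below written, so the part must be a major second above concert.
A4 → B4
B4 → C#5
G4 → A4
F#5 → G#5
F5 → G5
A4 → B4

B4 C#5 A4 G#5 G5 B4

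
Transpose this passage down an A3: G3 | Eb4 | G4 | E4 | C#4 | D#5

Ebb3 Cbb4 Ebb4 Cb4 Ab3 Bb4

G3 -> Ebb3
Eb4 -> Cbb4
G4 -> Ebb4
E4 -> Cb4
C#4 -> Ab3
D#5 -> Bb4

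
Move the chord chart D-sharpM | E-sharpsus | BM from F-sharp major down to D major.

F-sharp major down to D major is a major third; each chord root moves by that interval while the quality stays the same.
D-sharpM: root D-sharp down a major third → B, giving BM.
E-sharpsus: root E-sharp down a major third → C#, giving C#sus.
BM: root B down a major third → G, giving GM.

BM C#sus GM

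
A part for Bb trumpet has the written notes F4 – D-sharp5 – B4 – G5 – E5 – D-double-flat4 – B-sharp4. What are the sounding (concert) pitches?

The Bb trumpet sounds a major second below written, so transpose each written note down a major second.
F4 → Eb4
D#5 → C#5
B4 → A4
G5 → F5
E5 → D5
Dbb4 → Cbb4
B#4 → A#4

Eb4 C#5 A4 F5 D5 Cbb4 A#4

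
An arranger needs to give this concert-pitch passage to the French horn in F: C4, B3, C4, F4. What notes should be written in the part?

G4 F#4 G4 C5

Written C4 sounds as F3 on the French horn in F, so concert pitches are written a perfect fifth up.
C4 -> G4
B3 -> F#4
C4 -> G4
F4 -> C5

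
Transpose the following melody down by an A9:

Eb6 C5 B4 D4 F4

Dbb5 Bbb3 Ab3 Cb3 Ebb3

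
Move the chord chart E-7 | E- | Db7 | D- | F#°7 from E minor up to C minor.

C-7 C- Bbb7 Bb- D°7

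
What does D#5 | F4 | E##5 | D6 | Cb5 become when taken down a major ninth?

D#5 gives C#4
F4 gives Eb3
E##5 gives D##4
D6 gives C5
Cb5 gives Bbb3

C#4 Eb3 D##4 C5 Bbb3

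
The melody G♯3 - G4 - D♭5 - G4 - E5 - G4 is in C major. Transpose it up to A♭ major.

From C up to A♭ is a minor sixth; apply that to each pitch.
G#3 becomes E4
G4 becomes Eb5
Db5 becomes Bbb5
G4 becomes Eb5
E5 becomes C6
G4 becomes Eb5

E4 Eb5 Bbb5 Eb5 C6 Eb5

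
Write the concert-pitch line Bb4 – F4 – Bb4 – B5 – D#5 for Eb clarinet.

G4 D4 G4 G#5 B#4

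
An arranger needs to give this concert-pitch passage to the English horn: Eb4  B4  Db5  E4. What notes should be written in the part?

Written C4 sounds as F3 on the English horn, so concert pitches are written a perfect fifth up.
Eb4 to Bb4
B4 to F#5
Db5 to Ab5
E4 to B4

Bb4 F#5 Ab5 B4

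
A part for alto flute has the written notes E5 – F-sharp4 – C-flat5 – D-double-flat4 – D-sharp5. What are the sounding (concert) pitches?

B4 C#4 Gb4 Abb3 A#4

The alto flute sounds a perfect fourth below written, so transpose each written note down a perfect fourth.
E5 to B4
F#4 to C#4
Cb5 to Gb4
Dbb4 to Abb3
D#5 to A#4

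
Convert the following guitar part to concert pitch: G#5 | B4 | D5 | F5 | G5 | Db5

G#4 B3 D4 F4 G4 Db4

The guitar sounds a perfect octave below written, so transpose each written note down a perfect octave.
G#5 gives G#4
B4 gives B3
D5 gives D4
F5 gives F4
G5 gives G4
Db5 gives Db4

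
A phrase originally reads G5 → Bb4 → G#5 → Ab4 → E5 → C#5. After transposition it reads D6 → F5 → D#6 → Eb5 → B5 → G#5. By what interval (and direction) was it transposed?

From G5 to D6 is 5 letter names — a fifth of some quality.
G5 to D6 is 7 semitones, which makes it a perfect fifth; the second version is higher, so the direction is up.
Checking another pair — C#5 → G#5 — gives the same interval.

up a perfect fifth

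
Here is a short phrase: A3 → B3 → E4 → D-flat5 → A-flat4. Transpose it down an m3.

A3 to F#3
B3 to G#3
E4 to C#4
Db5 to Bb4
Ab4 to F4

F#3 G#3 C#4 Bb4 F4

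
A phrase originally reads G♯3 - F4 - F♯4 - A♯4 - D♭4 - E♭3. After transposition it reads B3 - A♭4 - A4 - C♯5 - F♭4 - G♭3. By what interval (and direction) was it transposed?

up a minor third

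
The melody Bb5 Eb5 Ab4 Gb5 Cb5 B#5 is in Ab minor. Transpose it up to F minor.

G6 C6 F5 Eb6 Ab5 G##6

Ab minor to F minor up is a major sixth, so every note moves up by that interval.
Bb5 becomes G6
Eb5 becomes C6
Ab4 becomes F5
Gb5 becomes Eb6
Cb5 becomes Ab5
B#5 becomes G##6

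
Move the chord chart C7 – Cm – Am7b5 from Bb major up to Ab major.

Bb major up to Ab major is a minor seventh; each chord root moves by that interval while the quality stays the same.
C7: root C up a minor seventh → Bb, giving Bb7.
Cm: root C up a minor seventh → Bb, giving Bbm.
Am7b5: root A up a minor seventh → G, giving Gm7b5.

Bb7 Bbm Gm7b5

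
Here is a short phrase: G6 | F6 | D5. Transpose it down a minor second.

A minor second down from G6 gives F#6.
F6 down a minor second is E6.
A minor second down from D5 gives C#5.

F#6 E6 C#5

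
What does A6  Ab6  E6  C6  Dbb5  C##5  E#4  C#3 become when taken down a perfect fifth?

D6 Db6 A5 F5 Gbb4 F##4 A#3 F#2

A6 to D6
Ab6 to Db6
E6 to A5
C6 to F5
Dbb5 to Gbb4
C##5 to F##4
E#4 to A#3
C#3 to F#2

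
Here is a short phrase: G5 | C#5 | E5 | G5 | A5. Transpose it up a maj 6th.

A major sixth up from G5 gives E6.
A major sixth up from C#5 gives A#5.
A major sixth up from E5 gives C#6.
G5 up a major sixth is E6.
A5: a sixth up reaches F, and 9 semitones makes it F#6.

E6 A#5 C#6 E6 F#6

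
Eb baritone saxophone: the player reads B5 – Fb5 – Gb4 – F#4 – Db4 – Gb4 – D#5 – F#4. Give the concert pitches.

D4 Abb3 Bbb2 A2 Fb2 Bbb2 F#3 A2

The Eb baritone saxophone sounds a major thirteenth below written, so transpose each written note down a major thirteenth.
B5 gives D4
Fb5 gives Abb3
Gb4 gives Bbb2
F#4 gives A2
Db4 gives Fb2
Gb4 gives Bbb2
D#5 gives F#3
F#4 gives A2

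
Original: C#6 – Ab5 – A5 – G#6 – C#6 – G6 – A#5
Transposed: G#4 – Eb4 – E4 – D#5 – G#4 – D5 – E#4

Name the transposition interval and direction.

From C#6 to G#4 is 11 letter names — an eleventh of some quality.
G#4 to C#6 is 17 semitones, which makes it a perfect eleventh; the second version is lower, so the direction is down.
Checking another pair — A#5 → E#4 — gives the same interval.

down a perfect eleventh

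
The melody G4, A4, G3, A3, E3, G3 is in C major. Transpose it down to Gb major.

Db4 Eb4 Db3 Eb3 Bb2 Db3

From C down to Gb is an augmented fourth; apply that to each pitch.
G4 -> Db4
A4 -> Eb4
G3 -> Db3
A3 -> Eb3
E3 -> Bb2
G3 -> Db3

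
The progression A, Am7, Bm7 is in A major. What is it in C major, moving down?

A major down to C major is a major sixth; each chord root moves by that interval while the quality stays the same.
A: root A down a major sixth → C, giving C.
Am7: root A down a major sixth → C, giving Cm7.
Bm7: root B down a major sixth → D, giving Dm7.

C Cm7 Dm7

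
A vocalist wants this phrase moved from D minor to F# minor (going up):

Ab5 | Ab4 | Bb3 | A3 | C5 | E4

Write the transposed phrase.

D minor to F# minor up is a major third, so every note moves up by that interval.
Ab5 gives C6
Ab4 gives C5
Bb3 gives D4
A3 gives C#4
C5 gives E5
E4 gives G#4

C6 C5 D4 C#4 E5 G#4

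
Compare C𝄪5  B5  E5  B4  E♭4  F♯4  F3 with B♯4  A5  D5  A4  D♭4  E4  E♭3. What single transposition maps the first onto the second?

From C##5 to B#4 is 2 letter names — a second of some quality.
B#4 to C##5 is 2 semitones, which makes it a major second; the second version is lower, so the direction is down.
Checking another pair — F3 → Eb3 — gives the same interval.

down a major second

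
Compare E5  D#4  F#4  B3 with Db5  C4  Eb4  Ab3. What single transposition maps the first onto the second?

From E5 to Db5 is 2 letter names — a second of some quality.
Db5 to E5 is 3 semitones, which makes it an augmented second; the second version is lower, so the direction is down.
Checking another pair — B3 → Ab3 — gives the same interval.

down an augmented second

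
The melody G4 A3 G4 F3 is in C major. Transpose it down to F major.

C4 D3 C4 Bb2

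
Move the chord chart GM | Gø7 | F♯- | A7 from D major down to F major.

BbM Bbø7 A- C7

D major down to F major is a major sixth; each chord root moves by that interval while the quality stays the same.
GM: root G down a major sixth → Bb, giving BbM.
Gø7: root G down a major sixth → Bb, giving Bbø7.
F♯-: root F♯ down a major sixth → A, giving A-.
A7: root A down a major sixth → C, giving C7.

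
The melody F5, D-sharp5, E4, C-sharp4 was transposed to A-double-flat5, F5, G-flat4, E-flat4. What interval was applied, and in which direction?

From F5 to Abb5 is 3 letter names — a third of some quality.
F5 to Abb5 is 2 semitones, which makes it a diminished third; the second version is higher, so the direction is up.
Checking another pair — C#4 → Eb4 — gives the same interval.

up a diminished third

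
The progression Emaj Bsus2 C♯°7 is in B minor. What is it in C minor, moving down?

B minor down to C minor is a major seventh; each chord root moves by that interval while the quality stays the same.
Emaj: root E down a major seventh → F, giving Fmaj.
Bsus2: root B down a major seventh → C, giving Csus2.
C♯°7: root C♯ down a major seventh → D, giving D°7.

Fmaj Csus2 D°7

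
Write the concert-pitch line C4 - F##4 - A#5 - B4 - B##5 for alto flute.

F4 B#4 D#6 E5 E##6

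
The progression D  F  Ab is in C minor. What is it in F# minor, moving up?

C minor up to F# minor is an augmented fourth; each chord root moves by that interval while the quality stays the same.
D: root D up an augmented fourth → G#, giving G#.
F: root F up an augmented fourth → B, giving B.
Ab: root Ab up an augmented fourth → D, giving D.

G# B D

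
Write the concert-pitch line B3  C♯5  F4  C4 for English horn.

The English horn sounds a perfect fifth below written, so the written part must be a perfect fifth above concert — transpose each note up.
B3 to F#4
C#5 to G#5
F4 to C5
C4 to G4

F#4 G#5 C5 G4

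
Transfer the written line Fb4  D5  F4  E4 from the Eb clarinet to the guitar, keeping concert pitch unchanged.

Abb5 F6 Ab5 G5

First find concert pitch: the Eb clarinet sounds a minor third above written, so Fb4 D5 F4 E4 sounds Abb4 F5 Ab4 G4.
Then write for guitar: it sounds a perfect octave below written, so the part must be a perfect octave above concert.
Abb4 → Abb5
F5 → F6
Ab4 → Ab5
G4 → G5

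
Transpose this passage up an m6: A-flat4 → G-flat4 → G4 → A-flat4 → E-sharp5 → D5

Fb5 Ebb5 Eb5 Fb5 C#6 Bb5

A minor sixth up from Ab4 gives Fb5.
Gb4: a sixth up reaches E, and 8 semitones makes it Ebb5.
A minor sixth up from G4 gives Eb5.
A minor sixth up from Ab4 gives Fb5.
E#5 up a minor sixth is C#6.
D5 up a minor sixth is Bb5.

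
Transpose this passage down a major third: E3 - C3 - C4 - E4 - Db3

C3 Ab2 Ab3 C4 Bbb2

E3 becomes C3
C3 becomes Ab2
C4 becomes Ab3
E4 becomes C4
Db3 becomes Bbb2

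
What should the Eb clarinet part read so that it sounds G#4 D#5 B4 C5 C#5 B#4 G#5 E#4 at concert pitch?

E#4 B#4 G#4 A4 A#4 G##4 E#5 C##4

The Eb clarinet sounds a minor third above written, so the written part must be a minor third below concert — transpose each note down.
G#4 becomes E#4
D#5 becomes B#4
B4 becomes G#4
C5 becomes A4
C#5 becomes A#4
B#4 becomes G##4
G#5 becomes E#5
E#4 becomes C##4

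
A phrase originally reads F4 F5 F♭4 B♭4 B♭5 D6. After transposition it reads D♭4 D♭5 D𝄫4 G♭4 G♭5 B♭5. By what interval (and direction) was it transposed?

From F4 to Db4 is 3 letter names — a third of some quality.
Db4 to F4 is 4 semitones, which makes it a major third; the second version is lower, so the direction is down.
Checking another pair — D6 → Bb5 — gives the same interval.

down a major third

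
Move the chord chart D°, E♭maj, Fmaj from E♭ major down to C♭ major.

Bb° Cbmaj Dbmaj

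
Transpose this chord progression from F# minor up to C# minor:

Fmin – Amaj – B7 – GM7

Cmin Emaj F#7 DM7

F# minor up to C# minor is a perfect fifth; each chord root moves by that interval while the quality stays the same.
Fmin: root F up a perfect fifth → C, giving Cmin.
Amaj: root A up a perfect fifth → E, giving Emaj.
B7: root B up a perfect fifth → F#, giving F#7.
GM7: root G up a perfect fifth → D, giving DM7.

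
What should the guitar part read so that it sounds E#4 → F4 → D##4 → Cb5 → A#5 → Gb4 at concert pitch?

E#5 F5 D##5 Cb6 A#6 Gb5

The guitar sounds a perfect octave below written, so the written part must be a perfect octave above concert — transpose each note up.
E#4 gives E#5
F4 gives F5
D##4 gives D##5
Cb5 gives Cb6
A#5 gives A#6
Gb4 gives Gb5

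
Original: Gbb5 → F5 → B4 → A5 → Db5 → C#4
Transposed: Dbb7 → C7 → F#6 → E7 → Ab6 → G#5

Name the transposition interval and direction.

Take the first pair: Gbb5 → Dbb7. G to D spans 12 letter names, so the interval is some kind of twelfth.
Gbb5 to Dbb7 is 19 semitones, which makes it a perfect twelfth; the second version is higher, so the direction is up.
Checking another pair — C#4 → G#5 — gives the same interval.

up a perfect twelfth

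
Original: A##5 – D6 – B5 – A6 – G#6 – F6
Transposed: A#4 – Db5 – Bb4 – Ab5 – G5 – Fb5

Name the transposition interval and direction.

From A##5 to A#4 is 8 letter names — an octave of some quality.
A#4 to A##5 is 13 semitones, which makes it an augmented octave; the second version is lower, so the direction is down.
Checking another pair — F6 → Fb5 — gives the same interval.

down an augmented octave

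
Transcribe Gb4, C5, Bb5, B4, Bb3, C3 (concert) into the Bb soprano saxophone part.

Ab4 D5 C6 C#5 C4 D3

Written C4 sounds as Bb3 on the Bb soprano saxophone, so concert pitches are written a major second up.
Gb4 -> Ab4
C5 -> D5
Bb5 -> C6
B4 -> C#5
Bb3 -> C4
C3 -> D3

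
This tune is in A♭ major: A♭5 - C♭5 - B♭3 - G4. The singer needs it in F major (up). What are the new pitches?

A♭ major to F major up is a major sixth, so every note moves up by that interval.
Ab5 → F6
Cb5 → Ab5
Bb3 → G4
G4 → E5

F6 Ab5 G4 E5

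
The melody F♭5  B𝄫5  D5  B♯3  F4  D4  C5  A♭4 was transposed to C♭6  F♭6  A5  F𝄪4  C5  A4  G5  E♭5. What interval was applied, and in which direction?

up a perfect fifth

Take the first pair: Fb5 → Cb6. F to C spans 5 letter names, so the interval is some kind of fifth.
Fb5 to Cb6 is 7 semitones, which makes it a perfect fifth; the second version is higher, so the direction is up.
Checking another pair — Ab4 → Eb5 — gives the same interval.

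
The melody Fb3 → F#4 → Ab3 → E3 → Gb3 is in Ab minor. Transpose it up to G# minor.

From Ab up to G# is an augmented seventh; apply that to each pitch.
Fb3 gives E4
F#4 gives E##5
Ab3 gives G#4
E3 gives D##4
Gb3 gives F#4

E4 E##5 G#4 D##4 F#4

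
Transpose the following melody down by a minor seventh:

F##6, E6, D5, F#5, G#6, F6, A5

G##5 F#5 E4 G#4 A#5 G5 B4

F##6 down a minor seventh is G##5.
A minor seventh down from E6 gives F#5.
D5 down a minor seventh is E4.
F#5: a seventh down reaches G, and 10 semitones makes it G#4.
G#6 down a minor seventh is A#5.
A minor seventh down from F6 gives G5.
A5: a seventh down reaches B, and 10 semitones makes it B4.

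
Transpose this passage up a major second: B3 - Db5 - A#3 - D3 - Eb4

A major second up from B3 gives C#4.
Db5 up a major second is Eb5.
A#3: a second up reaches B, and 2 semitones makes it B#3.
D3 up a major second is E3.
Eb4: a second up reaches F, and 2 semitones makes it F4.

C#4 Eb5 B#3 E3 F4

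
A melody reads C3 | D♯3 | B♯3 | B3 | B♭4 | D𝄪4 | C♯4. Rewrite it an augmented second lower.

An augmented second down from C3 gives Bbb2.
An augmented second down from D#3 gives C3.
An augmented second down from B#3 gives A3.
B3 down an augmented second is Ab3.
Bb4 down an augmented second is Abb4.
D##4 down an augmented second is C#4.
An augmented second down from C#4 gives Bb3.

Bbb2 C3 A3 Ab3 Abb4 C#4 Bb3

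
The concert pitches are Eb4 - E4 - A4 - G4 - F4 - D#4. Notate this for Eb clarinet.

C4 C#4 F#4 E4 D4 B#3

The Eb clarinet sounds a minor third above written, so the written part must be a minor third below concert — transpose each note down.
Eb4 becomes C4
E4 becomes C#4
A4 becomes F#4
G4 becomes E4
F4 becomes D4
D#4 becomes B#3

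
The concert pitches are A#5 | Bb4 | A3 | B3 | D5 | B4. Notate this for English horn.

E#6 F5 E4 F#4 A5 F#5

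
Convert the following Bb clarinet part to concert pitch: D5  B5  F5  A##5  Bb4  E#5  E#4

C5 A5 Eb5 G##5 Ab4 D#5 D#4

Written C4 on the Bb clarinet sounds as Bb3, a major second lower; apply that shift to every note.
D5 to C5
B5 to A5
F5 to Eb5
A##5 to G##5
Bb4 to Ab4
E#5 to D#5
E#4 to D#4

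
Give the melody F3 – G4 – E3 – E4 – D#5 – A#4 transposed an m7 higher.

Eb4 F5 D4 D5 C#6 G#5

F3 to Eb4
G4 to F5
E3 to D4
E4 to D5
D#5 to C#6
A#4 to G#5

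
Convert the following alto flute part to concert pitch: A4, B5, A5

E4 F#5 E5

The alto flute sounds a perfect fourth below written, so transpose each written note down a perfect fourth.
A4 to E4
B5 to F#5
A5 to E5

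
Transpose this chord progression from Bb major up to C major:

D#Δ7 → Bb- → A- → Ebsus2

E#Δ7 C- B- Fsus2

Bb major up to C major is a major second; each chord root moves by that interval while the quality stays the same.
D#Δ7: root D# up a major second → E#, giving E#Δ7.
Bb-: root Bb up a major second → C, giving C-.
A-: root A up a major second → B, giving B-.
Ebsus2: root Eb up a major second → F, giving Fsus2.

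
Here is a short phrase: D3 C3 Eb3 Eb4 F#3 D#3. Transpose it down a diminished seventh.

A diminished seventh down from D3 gives E#2.
A diminished seventh down from C3 gives D#2.
Eb3: a seventh down reaches F, and 9 semitones makes it F#2.
Eb4: a seventh down reaches F, and 9 semitones makes it F#3.
A diminished seventh down from F#3 gives G##2.
D#3: a seventh down reaches E, and 9 semitones makes it E##2.

E#2 D#2 F#2 F#3 G##2 E##2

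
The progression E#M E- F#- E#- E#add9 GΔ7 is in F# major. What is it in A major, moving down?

G#M G- A- G#- G#add9 BbΔ7

F# major down to A major is a major sixth; each chord root moves by that interval while the quality stays the same.
E#M: root E# down a major sixth → G#, giving G#M.
E-: root E down a major sixth → G, giving G-.
F#-: root F# down a major sixth → A, giving A-.
E#-: root E# down a major sixth → G#, giving G#-.
E#add9: root E# down a major sixth → G#, giving G#add9.
GΔ7: root G down a major sixth → Bb, giving BbΔ7.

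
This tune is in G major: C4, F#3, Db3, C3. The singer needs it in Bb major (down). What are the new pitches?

From G down to Bb is a major sixth; apply that to each pitch.
C4 -> Eb3
F#3 -> A2
Db3 -> Fb2
C3 -> Eb2

Eb3 A2 Fb2 Eb2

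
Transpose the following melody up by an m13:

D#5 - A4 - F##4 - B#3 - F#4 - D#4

B6 F6 D#6 G#5 D6 B5

D#5 becomes B6
A4 becomes F6
F##4 becomes D#6
B#3 becomes G#5
F#4 becomes D6
D#4 becomes B5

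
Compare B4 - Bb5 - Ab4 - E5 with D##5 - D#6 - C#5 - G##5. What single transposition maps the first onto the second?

up an augmented third

Take the first pair: B4 → D##5. B to D spans 3 letter names, so the interval is some kind of third.
B4 to D##5 is 5 semitones, which makes it an augmented third; the second version is higher, so the direction is up.
Checking another pair — E5 → G##5 — gives the same interval.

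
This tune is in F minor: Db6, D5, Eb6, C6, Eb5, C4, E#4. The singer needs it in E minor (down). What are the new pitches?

C6 C#5 D6 B5 D5 B3 D##4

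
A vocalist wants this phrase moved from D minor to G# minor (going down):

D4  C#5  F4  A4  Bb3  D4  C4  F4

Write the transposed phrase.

From D down to G# is a diminished fifth; apply that to each pitch.
D4 → G#3
C#5 → F##4
F4 → B3
A4 → D#4
Bb3 → E3
D4 → G#3
C4 → F#3
F4 → B3

G#3 F##4 B3 D#4 E3 G#3 F#3 B3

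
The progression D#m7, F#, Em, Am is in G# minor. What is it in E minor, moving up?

Bm7 D Cm Fm

G# minor up to E minor is a minor sixth; each chord root moves by that interval while the quality stays the same.
D#m7: root D# up a minor sixth → B, giving Bm7.
F#: root F# up a minor sixth → D, giving D.
Em: root E up a minor sixth → C, giving Cm.
Am: root A up a minor sixth → F, giving Fm.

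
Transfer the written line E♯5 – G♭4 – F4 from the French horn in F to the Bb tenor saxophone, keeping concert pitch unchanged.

First find concert pitch: the French horn in F sounds a perfect fifth below written, so E♯5 G♭4 F4 sounds A#4 Cb4 Bb3.
Then write for Bb tenor saxophone: it sounds a major ninth below written, so the part must be a major ninth above concert.
A#4 → B#5
Cb4 → Db5
Bb3 → C5

B#5 Db5 C5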